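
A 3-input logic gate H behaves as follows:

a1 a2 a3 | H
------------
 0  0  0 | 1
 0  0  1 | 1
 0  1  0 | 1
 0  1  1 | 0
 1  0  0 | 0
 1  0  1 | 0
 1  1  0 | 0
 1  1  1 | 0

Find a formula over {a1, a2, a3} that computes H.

H(a1, a2, a3) = (((~a1 & ~a2) & ~a3) | ((~a1 & ~a2) & a3)) | ((~a1 & a2) & ~a3)

The 1-rows are (0,0,0), (0,0,1), (0,1,0). Each contributes one minterm — ¬a1·¬a2·¬a3; ¬a1·¬a2·a3; ¬a1·a2·¬a3 — and their disjunction is a sum-of-products form of H.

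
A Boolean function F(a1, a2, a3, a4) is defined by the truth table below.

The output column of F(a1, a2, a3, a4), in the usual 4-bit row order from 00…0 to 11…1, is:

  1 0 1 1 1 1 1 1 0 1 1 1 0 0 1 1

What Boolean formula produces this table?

F(a1, a2, a3, a4) = not ((((((not a1 and not a2) and not a3) and a4) or (((a1 and not a2) and not a3) and not a4)) or (((a1 and a2) and not a3) and not a4)) or (((a1 and a2) and not a3) and a4))

The 0-rows are (0,0,0,1), (1,0,0,0), (1,1,0,0), (1,1,0,1). Take each as a conjunction (¬a1·¬a2·¬a3·a4, a1·¬a2·¬a3·¬a4, a1·a2·¬a3·¬a4, a1·a2·¬a3·a4), form their disjunction, and complement — that gives a formula that is 1 everywhere F is.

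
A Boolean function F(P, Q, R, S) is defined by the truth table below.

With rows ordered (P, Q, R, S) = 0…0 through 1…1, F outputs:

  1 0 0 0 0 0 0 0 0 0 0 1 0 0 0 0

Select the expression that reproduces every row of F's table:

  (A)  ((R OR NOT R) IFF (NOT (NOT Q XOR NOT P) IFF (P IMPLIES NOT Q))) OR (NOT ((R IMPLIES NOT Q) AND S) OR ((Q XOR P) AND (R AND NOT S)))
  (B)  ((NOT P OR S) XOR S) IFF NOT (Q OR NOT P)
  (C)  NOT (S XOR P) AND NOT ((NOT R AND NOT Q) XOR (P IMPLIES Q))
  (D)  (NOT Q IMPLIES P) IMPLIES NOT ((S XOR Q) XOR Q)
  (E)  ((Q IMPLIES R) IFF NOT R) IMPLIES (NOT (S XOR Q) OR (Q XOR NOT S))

(A) disagrees with F on (0,0,0,1) (formula → 1, table → 0); rule it out.
(B) disagrees with F on (0,0,0,0) (formula → 0, table → 1); rule it out.
(D) disagrees with F on (0,0,0,1) (formula → 1, table → 0); rule it out.
(E) disagrees with F on (0,0,1,0) (formula → 1, table → 0); rule it out.
Only (C) survives; checking it on all 16 rows confirms it matches F.

C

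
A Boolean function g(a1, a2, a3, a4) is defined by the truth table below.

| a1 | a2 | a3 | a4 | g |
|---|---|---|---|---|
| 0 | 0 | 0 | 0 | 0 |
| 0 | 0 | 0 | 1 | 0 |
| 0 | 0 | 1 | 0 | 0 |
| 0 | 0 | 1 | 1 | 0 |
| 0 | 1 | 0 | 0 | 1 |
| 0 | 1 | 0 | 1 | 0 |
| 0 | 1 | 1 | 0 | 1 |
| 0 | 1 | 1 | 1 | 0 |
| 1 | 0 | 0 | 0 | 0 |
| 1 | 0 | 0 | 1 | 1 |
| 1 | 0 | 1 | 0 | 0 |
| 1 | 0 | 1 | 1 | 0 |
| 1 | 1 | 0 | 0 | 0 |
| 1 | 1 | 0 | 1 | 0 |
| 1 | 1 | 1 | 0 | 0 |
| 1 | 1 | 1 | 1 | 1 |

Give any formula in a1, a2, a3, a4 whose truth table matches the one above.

g(a1, a2, a3, a4) = (((((not a1 and a2) and not a3) and not a4) or (((not a1 and a2) and a3) and not a4)) or (((a1 and not a2) and not a3) and a4)) or (((a1 and a2) and a3) and a4)

The 1-rows are (0,1,0,0), (0,1,1,0), (1,0,0,1), (1,1,1,1). Each contributes one minterm — ¬a1·a2·¬a3·¬a4; ¬a1·a2·a3·¬a4; a1·¬a2·¬a3·a4; a1·a2·a3·a4 — and their disjunction is a sum-of-products form of g.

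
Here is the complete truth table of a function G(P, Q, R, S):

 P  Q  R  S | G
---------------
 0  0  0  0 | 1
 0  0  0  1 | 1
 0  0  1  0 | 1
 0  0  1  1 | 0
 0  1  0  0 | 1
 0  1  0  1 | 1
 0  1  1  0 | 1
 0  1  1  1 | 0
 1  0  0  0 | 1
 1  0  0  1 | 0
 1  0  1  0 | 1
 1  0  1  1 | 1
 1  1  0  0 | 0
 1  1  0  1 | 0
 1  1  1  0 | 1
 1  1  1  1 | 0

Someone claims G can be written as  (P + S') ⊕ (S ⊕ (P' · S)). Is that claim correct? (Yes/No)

No

Test each input against both G and the formula:
  P=0, Q=0, R=0, S=0: formula gives 1, G = 1 ✓
  P=0, Q=0, R=0, S=1: formula gives 0, but G = 1 ✗
Row (0,0,0,1) is a counterexample, so the formula is not equivalent to G.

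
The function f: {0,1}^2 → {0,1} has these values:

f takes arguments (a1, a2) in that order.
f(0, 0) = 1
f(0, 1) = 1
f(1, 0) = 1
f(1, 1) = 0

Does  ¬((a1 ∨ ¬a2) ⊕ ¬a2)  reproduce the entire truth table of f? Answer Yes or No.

Test each input against both f and the formula:
  a1=0, a2=0: formula gives 1, f = 1 ✓
  a1=0, a2=1: formula gives 1, f = 1 ✓
  a1=1, a2=0: formula gives 1, f = 1 ✓
  a1=1, a2=1: formula gives 0, f = 0 ✓
Every row agrees, so the formula is equivalent.

Yes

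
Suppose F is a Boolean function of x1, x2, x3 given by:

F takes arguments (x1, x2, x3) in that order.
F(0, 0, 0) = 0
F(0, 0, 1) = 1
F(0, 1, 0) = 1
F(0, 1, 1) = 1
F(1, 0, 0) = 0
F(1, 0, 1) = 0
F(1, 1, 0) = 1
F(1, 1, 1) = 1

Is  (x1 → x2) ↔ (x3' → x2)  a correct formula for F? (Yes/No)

Test each input against both F and the formula:
  x1=0, x2=0, x3=0: formula gives 0, F = 0 ✓
  x1=0, x2=0, x3=1: formula gives 1, F = 1 ✓
  x1=0, x2=1, x3=0: formula gives 1, F = 1 ✓
  x1=0, x2=1, x3=1: formula gives 1, F = 1 ✓
  x1=1, x2=0, x3=0: formula gives 1, but F = 0 ✗
A single disagreement suffices: at (1,0,0) they differ, so the formula does not compute F.

No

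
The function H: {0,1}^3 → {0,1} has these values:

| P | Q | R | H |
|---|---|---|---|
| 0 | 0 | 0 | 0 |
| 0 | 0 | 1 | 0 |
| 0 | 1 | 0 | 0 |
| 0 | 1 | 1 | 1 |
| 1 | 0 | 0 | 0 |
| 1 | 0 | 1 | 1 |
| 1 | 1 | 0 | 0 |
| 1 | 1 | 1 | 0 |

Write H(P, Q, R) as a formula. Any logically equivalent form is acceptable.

H(P, Q, R) = ((~P & Q) & R) | ((P & ~Q) & R)

The 1-rows are (0,1,1), (1,0,1). Each contributes one minterm — ¬P·Q·R; P·¬Q·R — and their disjunction is a sum-of-products form of H.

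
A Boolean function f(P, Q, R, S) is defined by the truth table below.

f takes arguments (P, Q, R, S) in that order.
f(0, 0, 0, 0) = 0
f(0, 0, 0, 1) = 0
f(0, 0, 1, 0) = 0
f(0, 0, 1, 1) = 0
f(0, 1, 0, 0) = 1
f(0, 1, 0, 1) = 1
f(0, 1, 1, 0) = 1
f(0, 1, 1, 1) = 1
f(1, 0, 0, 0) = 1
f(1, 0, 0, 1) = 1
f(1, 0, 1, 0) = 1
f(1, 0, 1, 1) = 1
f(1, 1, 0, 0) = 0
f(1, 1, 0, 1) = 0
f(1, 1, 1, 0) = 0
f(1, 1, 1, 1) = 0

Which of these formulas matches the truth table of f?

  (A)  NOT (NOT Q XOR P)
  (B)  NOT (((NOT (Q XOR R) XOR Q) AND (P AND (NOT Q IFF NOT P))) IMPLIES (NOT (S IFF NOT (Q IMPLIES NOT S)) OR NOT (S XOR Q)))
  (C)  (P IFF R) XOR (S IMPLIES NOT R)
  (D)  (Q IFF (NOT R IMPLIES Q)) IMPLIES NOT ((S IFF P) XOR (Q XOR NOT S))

A

(B) fails at (0,1,0,0): the formula yields 0, f is 1.
(C) fails at (0,0,1,0): the formula yields 1, f is 0.
(D) fails at (0,0,0,0): the formula yields 1, f is 0.
That leaves (A). Evaluating it on every row reproduces the table of f exactly.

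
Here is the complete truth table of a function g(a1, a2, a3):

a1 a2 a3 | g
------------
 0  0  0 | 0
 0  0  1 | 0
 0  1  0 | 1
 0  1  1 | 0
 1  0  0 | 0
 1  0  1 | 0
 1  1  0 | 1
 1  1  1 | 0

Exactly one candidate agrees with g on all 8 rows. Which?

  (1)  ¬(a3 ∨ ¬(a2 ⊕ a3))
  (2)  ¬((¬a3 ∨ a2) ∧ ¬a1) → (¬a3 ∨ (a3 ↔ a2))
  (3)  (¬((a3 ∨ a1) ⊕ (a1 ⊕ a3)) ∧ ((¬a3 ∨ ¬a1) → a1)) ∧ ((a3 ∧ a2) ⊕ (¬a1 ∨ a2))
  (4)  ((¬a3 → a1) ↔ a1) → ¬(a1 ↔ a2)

1

(2) disagrees with g on (0,0,0) (formula → 1, table → 0); rule it out.
(3) disagrees with g on (0,1,0) (formula → 0, table → 1); rule it out.
(4) disagrees with g on (0,0,1) (formula → 1, table → 0); rule it out.
(1) is the remaining candidate, and it agrees with g on all 8 inputs.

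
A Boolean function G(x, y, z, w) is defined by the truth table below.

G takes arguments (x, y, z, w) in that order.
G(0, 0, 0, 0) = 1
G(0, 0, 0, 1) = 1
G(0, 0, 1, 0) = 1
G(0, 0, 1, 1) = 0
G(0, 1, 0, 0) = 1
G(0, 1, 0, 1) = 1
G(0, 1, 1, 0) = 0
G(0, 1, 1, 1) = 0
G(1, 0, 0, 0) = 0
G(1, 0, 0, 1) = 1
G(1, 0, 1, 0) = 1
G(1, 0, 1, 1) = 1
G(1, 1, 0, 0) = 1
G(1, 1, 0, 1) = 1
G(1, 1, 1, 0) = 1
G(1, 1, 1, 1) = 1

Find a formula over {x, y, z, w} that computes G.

G(x, y, z, w) = ((((((x' · y') · z) · w) + (((x' · y) · z) · w')) + (((x' · y) · z) · w)) + (((x · y') · z') · w'))'

The 0-rows are (0,0,1,1), (0,1,1,0), (0,1,1,1), (1,0,0,0). Take each as a conjunction (¬x·¬y·z·w, ¬x·y·z·¬w, ¬x·y·z·w, x·¬y·¬z·¬w), form their disjunction, and complement — that gives a formula that is 1 everywhere G is.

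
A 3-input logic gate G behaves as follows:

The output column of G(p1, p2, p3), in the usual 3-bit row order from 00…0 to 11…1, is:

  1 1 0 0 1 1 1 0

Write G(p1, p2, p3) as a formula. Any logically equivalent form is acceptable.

G is 0 on only 3 rows — (0,1,0), (0,1,1), (1,1,1). Writing each as a minterm (¬p1·p2·¬p3, ¬p1·p2·p3, p1·p2·p3) and OR-ing them characterizes exactly where G=0, so G is the negation of that disjunction.

G(p1, p2, p3) = ¬((((¬p1 ∧ p2) ∧ ¬p3) ∨ ((¬p1 ∧ p2) ∧ p3)) ∨ ((p1 ∧ p2) ∧ p3))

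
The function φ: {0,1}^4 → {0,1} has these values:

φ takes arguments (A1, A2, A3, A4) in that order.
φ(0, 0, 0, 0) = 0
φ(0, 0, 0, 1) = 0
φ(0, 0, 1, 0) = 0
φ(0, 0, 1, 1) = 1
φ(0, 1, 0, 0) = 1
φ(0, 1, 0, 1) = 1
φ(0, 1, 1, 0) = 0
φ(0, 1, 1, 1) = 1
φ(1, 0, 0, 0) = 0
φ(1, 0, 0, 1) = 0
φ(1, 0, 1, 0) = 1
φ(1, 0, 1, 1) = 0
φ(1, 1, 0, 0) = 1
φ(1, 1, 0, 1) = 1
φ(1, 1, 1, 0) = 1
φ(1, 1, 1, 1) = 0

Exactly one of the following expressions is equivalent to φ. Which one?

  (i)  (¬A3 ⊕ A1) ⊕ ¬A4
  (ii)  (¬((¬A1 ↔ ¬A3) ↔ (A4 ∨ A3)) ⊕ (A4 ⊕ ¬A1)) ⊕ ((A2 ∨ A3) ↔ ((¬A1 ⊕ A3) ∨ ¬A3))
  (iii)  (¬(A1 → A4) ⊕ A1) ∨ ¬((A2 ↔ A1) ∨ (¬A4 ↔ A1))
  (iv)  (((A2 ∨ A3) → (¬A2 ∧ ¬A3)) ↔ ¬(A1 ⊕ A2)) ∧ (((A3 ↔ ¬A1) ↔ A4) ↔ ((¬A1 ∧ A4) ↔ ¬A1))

ii

(i) fails at (0,0,0,1): the formula yields 1, φ is 0.
(iii) fails at (0,0,1,1): the formula yields 0, φ is 1.
(iv) fails at (0,0,1,1): the formula yields 0, φ is 1.
Only (ii) survives; checking it on all 16 rows confirms it matches φ.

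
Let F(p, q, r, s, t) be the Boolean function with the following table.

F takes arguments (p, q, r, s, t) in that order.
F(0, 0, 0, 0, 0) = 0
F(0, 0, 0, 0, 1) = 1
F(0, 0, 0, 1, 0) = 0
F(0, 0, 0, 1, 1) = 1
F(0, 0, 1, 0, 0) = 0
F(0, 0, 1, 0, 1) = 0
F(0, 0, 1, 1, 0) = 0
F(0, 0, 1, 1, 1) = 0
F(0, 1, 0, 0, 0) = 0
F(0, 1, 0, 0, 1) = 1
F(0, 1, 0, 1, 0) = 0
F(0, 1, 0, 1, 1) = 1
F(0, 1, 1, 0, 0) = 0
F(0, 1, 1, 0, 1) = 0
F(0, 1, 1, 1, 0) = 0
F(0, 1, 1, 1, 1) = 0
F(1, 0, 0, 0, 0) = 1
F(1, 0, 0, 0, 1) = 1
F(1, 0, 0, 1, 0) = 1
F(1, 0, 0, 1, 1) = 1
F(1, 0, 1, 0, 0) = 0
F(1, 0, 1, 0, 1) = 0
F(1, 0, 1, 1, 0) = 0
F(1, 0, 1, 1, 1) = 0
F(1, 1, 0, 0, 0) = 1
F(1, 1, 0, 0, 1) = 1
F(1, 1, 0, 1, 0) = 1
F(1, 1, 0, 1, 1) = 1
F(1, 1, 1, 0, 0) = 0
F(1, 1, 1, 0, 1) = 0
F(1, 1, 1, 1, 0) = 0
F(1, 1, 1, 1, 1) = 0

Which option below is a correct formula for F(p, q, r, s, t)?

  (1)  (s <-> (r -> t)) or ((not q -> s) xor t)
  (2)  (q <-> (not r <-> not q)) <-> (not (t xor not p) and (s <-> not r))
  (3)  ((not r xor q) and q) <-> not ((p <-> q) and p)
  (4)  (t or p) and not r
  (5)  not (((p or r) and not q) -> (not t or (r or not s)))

4

(1) disagrees with F on (0,0,0,1,0) (formula → 1, table → 0); rule it out.
(2) disagrees with F on (0,0,0,0,0) (formula → 1, table → 0); rule it out.
(3) disagrees with F on (0,0,0,0,1) (formula → 0, table → 1); rule it out.
(5) disagrees with F on (0,0,0,0,1) (formula → 0, table → 1); rule it out.
Only (4) survives; checking it on all 32 rows confirms it matches F.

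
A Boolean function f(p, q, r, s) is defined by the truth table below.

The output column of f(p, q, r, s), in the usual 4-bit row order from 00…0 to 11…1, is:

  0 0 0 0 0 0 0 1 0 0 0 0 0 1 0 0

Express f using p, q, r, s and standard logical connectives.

Collect the rows where f=1 — (0,1,1,1), (1,1,0,1) — and write one minterm per row: ¬p·q·r·s, p·q·¬r·s. Their union (logical OR) reproduces the table exactly.

f(p, q, r, s) = (((¬p ∧ q) ∧ r) ∧ s) ∨ (((p ∧ q) ∧ ¬r) ∧ s)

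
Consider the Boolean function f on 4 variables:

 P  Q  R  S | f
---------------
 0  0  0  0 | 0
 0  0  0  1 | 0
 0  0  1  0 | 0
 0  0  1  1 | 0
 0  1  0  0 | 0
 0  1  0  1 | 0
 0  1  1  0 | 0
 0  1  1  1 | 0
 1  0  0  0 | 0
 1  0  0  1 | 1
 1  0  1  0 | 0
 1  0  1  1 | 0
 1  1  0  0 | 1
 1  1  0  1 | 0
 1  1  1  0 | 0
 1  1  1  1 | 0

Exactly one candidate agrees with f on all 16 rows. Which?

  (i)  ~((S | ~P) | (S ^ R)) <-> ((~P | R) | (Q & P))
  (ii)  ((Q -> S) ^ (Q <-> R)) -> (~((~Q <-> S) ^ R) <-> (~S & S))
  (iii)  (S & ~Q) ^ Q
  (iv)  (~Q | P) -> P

i

(ii): at (0,0,0,0) it gives 1, but f = 0 — eliminated.
(iii): at (0,0,0,1) it gives 1, but f = 0 — eliminated.
(iv): at (0,1,0,0) it gives 1, but f = 0 — eliminated.
That leaves (i). Evaluating it on every row reproduces the table of f exactly.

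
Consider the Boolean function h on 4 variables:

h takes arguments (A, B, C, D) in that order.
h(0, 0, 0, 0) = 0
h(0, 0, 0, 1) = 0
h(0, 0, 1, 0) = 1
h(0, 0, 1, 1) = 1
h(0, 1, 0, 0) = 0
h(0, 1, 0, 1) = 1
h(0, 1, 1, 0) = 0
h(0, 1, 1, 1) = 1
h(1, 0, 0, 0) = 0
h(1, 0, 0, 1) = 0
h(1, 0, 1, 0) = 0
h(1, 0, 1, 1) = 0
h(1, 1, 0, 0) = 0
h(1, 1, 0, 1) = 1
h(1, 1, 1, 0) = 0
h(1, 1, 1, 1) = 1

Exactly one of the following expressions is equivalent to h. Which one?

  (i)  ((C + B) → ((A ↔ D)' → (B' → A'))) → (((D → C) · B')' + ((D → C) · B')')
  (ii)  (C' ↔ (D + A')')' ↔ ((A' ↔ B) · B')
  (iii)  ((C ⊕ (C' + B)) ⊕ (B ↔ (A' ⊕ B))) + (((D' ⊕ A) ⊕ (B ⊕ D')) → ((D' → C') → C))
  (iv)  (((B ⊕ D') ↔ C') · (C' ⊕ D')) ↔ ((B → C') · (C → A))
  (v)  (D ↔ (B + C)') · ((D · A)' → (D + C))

iv

(i) disagrees with h on (0,0,0,1) (formula → 1, table → 0); rule it out.
(ii) disagrees with h on (0,1,0,1) (formula → 0, table → 1); rule it out.
(iii) disagrees with h on (0,0,0,0) (formula → 1, table → 0); rule it out.
(v) disagrees with h on (0,0,0,1) (formula → 1, table → 0); rule it out.
(iv) is the remaining candidate, and it agrees with h on all 16 inputs.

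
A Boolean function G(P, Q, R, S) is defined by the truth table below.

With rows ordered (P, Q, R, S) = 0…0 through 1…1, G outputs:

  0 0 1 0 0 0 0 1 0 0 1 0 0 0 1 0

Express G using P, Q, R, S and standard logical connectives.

G(P, Q, R, S) = (((((not P and not Q) and R) and not S) or (((not P and Q) and R) and S)) or (((P and not Q) and R) and not S)) or (((P and Q) and R) and not S)

Collect the rows where G=1 — (0,0,1,0), (0,1,1,1), (1,0,1,0), (1,1,1,0) — and write one minterm per row: ¬P·¬Q·R·¬S, ¬P·Q·R·S, P·¬Q·R·¬S, P·Q·R·¬S. Their union (logical OR) reproduces the table exactly.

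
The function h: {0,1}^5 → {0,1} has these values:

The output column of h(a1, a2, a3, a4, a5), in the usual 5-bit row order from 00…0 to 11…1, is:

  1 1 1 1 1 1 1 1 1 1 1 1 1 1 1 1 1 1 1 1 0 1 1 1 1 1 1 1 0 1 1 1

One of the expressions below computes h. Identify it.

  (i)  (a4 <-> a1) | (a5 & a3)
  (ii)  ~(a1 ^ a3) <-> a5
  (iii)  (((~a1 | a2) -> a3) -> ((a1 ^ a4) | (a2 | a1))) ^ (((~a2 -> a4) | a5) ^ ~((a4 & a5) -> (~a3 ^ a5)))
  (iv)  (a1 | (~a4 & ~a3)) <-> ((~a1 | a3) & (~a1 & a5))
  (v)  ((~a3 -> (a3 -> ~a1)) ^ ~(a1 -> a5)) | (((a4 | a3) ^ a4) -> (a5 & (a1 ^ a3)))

v

(i): at (0,0,0,1,0) it gives 0, but h = 1 — eliminated.
(ii): at (0,0,0,0,0) it gives 0, but h = 1 — eliminated.
(iii): at (0,0,0,0,1) it gives 0, but h = 1 — eliminated.
(iv): at (0,0,0,0,0) it gives 0, but h = 1 — eliminated.
That leaves (v). Evaluating it on every row reproduces the table of h exactly.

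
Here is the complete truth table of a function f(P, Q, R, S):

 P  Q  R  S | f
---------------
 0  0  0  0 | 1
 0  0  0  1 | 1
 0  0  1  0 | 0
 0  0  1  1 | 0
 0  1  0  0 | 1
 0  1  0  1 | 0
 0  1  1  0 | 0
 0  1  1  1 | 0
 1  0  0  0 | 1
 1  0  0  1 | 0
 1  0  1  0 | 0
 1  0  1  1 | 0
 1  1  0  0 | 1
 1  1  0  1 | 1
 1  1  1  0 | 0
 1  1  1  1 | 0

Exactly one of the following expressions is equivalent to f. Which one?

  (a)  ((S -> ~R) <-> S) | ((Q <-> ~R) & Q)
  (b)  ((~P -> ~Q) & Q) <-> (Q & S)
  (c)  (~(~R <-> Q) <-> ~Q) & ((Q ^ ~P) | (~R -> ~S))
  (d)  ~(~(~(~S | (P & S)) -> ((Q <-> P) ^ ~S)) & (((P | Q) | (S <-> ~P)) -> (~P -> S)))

c

(a): at (0,0,0,0) it gives 0, but f = 1 — eliminated.
(b): at (0,0,1,0) it gives 1, but f = 0 — eliminated.
(d): at (0,0,1,0) it gives 1, but f = 0 — eliminated.
Only (c) survives; checking it on all 16 rows confirms it matches f.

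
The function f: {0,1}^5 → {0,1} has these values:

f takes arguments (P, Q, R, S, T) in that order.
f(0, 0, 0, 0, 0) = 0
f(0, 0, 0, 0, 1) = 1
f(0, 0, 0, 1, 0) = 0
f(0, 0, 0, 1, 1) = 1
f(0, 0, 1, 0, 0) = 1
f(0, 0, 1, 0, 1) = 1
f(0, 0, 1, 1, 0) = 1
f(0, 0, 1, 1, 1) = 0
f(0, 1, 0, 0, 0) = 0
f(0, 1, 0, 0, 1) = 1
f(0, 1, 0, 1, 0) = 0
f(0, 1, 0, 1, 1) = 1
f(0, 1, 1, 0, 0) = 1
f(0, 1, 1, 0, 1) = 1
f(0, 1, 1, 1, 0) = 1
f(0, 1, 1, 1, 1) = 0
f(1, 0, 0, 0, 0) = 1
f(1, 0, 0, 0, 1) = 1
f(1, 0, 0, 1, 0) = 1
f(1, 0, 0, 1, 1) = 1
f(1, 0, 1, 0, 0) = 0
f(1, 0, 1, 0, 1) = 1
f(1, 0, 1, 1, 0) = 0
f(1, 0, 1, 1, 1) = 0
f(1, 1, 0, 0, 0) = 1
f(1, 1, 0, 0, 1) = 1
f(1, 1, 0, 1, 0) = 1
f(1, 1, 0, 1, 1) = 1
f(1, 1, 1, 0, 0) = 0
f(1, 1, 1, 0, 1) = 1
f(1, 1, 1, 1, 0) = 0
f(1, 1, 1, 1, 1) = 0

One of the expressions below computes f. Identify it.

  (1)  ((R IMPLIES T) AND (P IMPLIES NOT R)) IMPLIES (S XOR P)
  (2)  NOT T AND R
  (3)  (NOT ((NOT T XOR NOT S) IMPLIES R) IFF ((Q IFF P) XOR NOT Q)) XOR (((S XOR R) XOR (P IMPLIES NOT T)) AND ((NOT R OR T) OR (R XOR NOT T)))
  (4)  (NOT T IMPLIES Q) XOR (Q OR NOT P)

(1): at (0,0,0,0,1) it gives 0, but f = 1 — eliminated.
(2): at (0,0,0,0,1) it gives 0, but f = 1 — eliminated.
(4): at (0,0,0,0,0) it gives 1, but f = 0 — eliminated.
That leaves (3). Evaluating it on every row reproduces the table of f exactly.

3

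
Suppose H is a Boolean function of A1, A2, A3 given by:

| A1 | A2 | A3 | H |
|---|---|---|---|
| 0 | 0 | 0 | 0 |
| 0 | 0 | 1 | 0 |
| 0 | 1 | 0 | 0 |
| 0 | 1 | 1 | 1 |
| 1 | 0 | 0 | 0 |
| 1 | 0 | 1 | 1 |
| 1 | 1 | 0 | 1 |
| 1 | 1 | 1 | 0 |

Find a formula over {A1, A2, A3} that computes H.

H(A1, A2, A3) = (((¬A1 ∧ A2) ∧ A3) ∨ ((A1 ∧ ¬A2) ∧ A3)) ∨ ((A1 ∧ A2) ∧ ¬A3)

Collect the rows where H=1 — (0,1,1), (1,0,1), (1,1,0) — and write one minterm per row: ¬A1·A2·A3, A1·¬A2·A3, A1·A2·¬A3. Their union (logical OR) reproduces the table exactly.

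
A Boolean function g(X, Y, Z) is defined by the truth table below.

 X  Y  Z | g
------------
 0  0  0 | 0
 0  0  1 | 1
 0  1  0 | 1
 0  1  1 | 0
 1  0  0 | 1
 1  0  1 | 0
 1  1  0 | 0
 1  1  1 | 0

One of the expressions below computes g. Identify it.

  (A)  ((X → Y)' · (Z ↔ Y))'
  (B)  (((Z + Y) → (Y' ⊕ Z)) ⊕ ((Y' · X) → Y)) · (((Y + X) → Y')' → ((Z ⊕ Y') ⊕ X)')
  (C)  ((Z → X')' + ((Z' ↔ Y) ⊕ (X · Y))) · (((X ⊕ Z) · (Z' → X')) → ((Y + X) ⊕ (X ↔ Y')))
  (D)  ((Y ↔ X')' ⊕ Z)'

(A) fails at (0,0,0): the formula yields 1, g is 0.
(C) fails at (0,0,1): the formula yields 0, g is 1.
(D) fails at (1,1,1): the formula yields 1, g is 0.
That leaves (B). Evaluating it on every row reproduces the table of g exactly.

B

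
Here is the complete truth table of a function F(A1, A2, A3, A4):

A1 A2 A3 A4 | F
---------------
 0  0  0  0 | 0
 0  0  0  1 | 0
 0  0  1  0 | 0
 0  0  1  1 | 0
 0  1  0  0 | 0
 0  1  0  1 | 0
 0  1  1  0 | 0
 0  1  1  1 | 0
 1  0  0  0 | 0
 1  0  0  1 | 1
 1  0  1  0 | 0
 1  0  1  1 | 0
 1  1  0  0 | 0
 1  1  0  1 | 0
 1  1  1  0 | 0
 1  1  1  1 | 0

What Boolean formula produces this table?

F(A1, A2, A3, A4) = ((A1 and not A2) and not A3) and A4

F is 1 on exactly one input, (1,0,0,1), whose minterm is A1·¬A2·¬A3·A4. So F is just that conjunction.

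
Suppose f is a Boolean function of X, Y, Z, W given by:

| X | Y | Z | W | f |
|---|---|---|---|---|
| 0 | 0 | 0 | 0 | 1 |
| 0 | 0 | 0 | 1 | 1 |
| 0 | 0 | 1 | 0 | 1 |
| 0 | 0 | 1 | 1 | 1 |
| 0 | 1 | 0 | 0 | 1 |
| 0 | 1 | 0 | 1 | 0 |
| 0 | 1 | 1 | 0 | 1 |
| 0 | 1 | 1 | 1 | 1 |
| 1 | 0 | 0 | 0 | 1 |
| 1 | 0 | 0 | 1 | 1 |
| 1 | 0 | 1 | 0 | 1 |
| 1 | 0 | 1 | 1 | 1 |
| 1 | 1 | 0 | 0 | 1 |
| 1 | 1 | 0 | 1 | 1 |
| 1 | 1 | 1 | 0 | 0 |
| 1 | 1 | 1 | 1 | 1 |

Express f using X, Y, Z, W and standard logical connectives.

The 0-rows are (0,1,0,1), (1,1,1,0). Take each as a conjunction (¬X·Y·¬Z·W, X·Y·Z·¬W), form their disjunction, and complement — that gives a formula that is 1 everywhere f is.

f(X, Y, Z, W) = NOT ((((NOT X AND Y) AND NOT Z) AND W) OR (((X AND Y) AND Z) AND NOT W))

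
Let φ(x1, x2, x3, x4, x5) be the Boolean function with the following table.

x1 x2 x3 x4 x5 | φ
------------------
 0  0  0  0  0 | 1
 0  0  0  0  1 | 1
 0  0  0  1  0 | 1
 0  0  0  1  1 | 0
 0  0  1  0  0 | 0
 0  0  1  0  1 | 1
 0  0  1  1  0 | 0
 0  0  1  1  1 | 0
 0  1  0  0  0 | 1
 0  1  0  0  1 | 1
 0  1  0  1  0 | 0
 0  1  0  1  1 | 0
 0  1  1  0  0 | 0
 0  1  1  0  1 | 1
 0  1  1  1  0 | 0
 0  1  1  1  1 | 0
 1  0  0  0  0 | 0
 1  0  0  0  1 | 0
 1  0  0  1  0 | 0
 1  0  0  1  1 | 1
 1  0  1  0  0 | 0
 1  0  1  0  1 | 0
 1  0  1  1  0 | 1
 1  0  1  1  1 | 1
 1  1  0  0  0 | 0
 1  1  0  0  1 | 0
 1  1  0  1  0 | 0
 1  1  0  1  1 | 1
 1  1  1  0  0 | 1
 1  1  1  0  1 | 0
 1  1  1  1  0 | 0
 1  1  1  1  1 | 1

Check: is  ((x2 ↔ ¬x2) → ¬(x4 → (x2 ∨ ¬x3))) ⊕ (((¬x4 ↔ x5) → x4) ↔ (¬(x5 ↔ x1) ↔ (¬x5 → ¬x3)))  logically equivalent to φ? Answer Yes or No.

No

Test each input against both φ and the formula:
  x1=0, x2=0, x3=0, x4=0, x5=0: formula gives 1, φ = 1 ✓
  x1=0, x2=0, x3=0, x4=0, x5=1: formula gives 1, φ = 1 ✓
  x1=0, x2=0, x3=0, x4=1, x5=0: formula gives 1, φ = 1 ✓
  x1=0, x2=0, x3=0, x4=1, x5=1: formula gives 0, φ = 0 ✓
  …
  x1=0, x2=1, x3=0, x4=1, x5=0: formula gives 1, but φ = 0 ✗
Since they disagree at (0,1,0,1,0), the expression is not a correct formula for φ.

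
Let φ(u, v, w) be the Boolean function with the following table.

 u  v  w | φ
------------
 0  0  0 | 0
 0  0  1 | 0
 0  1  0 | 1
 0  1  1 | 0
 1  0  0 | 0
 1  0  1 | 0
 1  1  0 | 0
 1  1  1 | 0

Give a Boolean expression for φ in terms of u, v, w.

φ(u, v, w) = (not u and v) and not w

Only row (0,1,0) gives 1. That row's minterm ¬u·v·¬w is φ directly.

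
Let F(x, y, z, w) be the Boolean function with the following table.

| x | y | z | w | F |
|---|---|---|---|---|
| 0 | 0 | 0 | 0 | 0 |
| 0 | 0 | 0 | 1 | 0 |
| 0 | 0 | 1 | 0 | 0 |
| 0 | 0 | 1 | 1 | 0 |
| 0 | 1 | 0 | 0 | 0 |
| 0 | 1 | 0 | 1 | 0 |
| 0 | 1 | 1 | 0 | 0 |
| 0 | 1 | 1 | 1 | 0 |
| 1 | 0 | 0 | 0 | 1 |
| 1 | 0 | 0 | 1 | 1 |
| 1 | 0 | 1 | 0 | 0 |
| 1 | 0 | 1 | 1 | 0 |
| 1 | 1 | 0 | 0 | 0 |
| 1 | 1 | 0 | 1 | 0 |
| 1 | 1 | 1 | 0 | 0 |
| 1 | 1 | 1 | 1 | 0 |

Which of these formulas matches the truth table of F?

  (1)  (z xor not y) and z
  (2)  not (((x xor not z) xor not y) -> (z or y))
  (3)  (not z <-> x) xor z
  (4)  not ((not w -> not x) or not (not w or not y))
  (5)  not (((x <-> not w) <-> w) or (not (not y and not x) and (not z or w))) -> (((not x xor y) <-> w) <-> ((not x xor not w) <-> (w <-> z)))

(1): at (0,1,1,0) it gives 1, but F = 0 — eliminated.
(3): at (1,0,1,0) it gives 1, but F = 0 — eliminated.
(4): at (1,0,0,1) it gives 0, but F = 1 — eliminated.
(5): at (0,0,0,0) it gives 1, but F = 0 — eliminated.
Only (2) survives; checking it on all 16 rows confirms it matches F.

2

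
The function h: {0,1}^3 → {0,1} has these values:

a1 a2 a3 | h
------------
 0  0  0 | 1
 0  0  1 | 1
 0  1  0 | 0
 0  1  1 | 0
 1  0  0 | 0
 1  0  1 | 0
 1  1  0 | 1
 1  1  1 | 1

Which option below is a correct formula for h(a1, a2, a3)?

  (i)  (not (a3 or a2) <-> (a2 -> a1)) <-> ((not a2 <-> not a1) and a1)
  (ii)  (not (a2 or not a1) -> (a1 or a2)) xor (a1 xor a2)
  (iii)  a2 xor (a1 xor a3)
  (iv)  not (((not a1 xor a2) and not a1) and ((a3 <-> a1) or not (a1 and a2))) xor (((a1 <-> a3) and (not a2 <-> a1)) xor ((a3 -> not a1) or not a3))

ii

(i) fails at (0,0,0): the formula yields 0, h is 1.
(iii) fails at (0,0,0): the formula yields 0, h is 1.
(iv) fails at (0,1,0): the formula yields 1, h is 0.
That leaves (ii). Evaluating it on every row reproduces the table of h exactly.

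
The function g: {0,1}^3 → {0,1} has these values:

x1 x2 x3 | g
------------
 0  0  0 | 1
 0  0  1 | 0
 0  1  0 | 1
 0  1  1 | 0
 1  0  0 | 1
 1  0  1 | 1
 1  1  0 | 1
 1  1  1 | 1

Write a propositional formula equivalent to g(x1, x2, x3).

g(x1, x2, x3) = (((x1' · x2') · x3) + ((x1' · x2) · x3))'

The 0-rows are (0,0,1), (0,1,1). Take each as a conjunction (¬x1·¬x2·x3, ¬x1·x2·x3), form their disjunction, and complement — that gives a formula that is 1 everywhere g is.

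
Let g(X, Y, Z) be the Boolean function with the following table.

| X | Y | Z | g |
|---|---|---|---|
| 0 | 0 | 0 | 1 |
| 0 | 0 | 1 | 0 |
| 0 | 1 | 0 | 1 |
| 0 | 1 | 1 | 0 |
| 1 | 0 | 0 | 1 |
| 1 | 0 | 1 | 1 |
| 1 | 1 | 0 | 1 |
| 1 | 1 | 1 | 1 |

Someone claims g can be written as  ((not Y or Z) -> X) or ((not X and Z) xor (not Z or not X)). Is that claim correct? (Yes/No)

Yes

Evaluate ((not Y or Z) -> X) or ((not X and Z) xor (not Z or not X)) on each row and compare to g:
  X=0, Y=0, Z=0: formula gives 1, g = 1 ✓
  X=0, Y=0, Z=1: formula gives 0, g = 0 ✓
  X=0, Y=1, Z=0: formula gives 1, g = 1 ✓
  X=0, Y=1, Z=1: formula gives 0, g = 0 ✓
  X=1, Y=0, Z=0: formula gives 1, g = 1 ✓
  … (the remaining 3 rows also agree.)
Every row agrees, so the formula is equivalent.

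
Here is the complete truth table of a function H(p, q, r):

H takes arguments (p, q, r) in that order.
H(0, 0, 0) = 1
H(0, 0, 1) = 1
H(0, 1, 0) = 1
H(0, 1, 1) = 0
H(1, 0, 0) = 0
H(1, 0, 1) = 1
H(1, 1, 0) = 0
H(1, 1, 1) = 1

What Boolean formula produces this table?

H(p, q, r) = ¬((((¬p ∧ q) ∧ r) ∨ ((p ∧ ¬q) ∧ ¬r)) ∨ ((p ∧ q) ∧ ¬r))

The 0-rows are (0,1,1), (1,0,0), (1,1,0). Take each as a conjunction (¬p·q·r, p·¬q·¬r, p·q·¬r), form their disjunction, and complement — that gives a formula that is 1 everywhere H is.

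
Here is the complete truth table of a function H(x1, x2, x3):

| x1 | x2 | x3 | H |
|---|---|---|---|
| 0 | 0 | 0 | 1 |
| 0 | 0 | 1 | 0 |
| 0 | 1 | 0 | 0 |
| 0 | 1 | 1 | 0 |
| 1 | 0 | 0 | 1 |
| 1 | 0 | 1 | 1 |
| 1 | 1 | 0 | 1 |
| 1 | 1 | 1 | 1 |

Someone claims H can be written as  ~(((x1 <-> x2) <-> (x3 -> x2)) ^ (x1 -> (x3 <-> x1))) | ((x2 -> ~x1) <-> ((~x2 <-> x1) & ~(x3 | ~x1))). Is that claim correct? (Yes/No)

Yes

Evaluate ~(((x1 <-> x2) <-> (x3 -> x2)) ^ (x1 -> (x3 <-> x1))) | ((x2 -> ~x1) <-> ((~x2 <-> x1) & ~(x3 | ~x1))) on each row and compare to H:
  x1=0, x2=0, x3=0: formula gives 1, H = 1 ✓
  x1=0, x2=0, x3=1: formula gives 0, H = 0 ✓
  x1=0, x2=1, x3=0: formula gives 0, H = 0 ✓
  x1=0, x2=1, x3=1: formula gives 0, H = 0 ✓
  x1=1, x2=0, x3=0: formula gives 1, H = 1 ✓
  …and likewise for the remaining 3 rows.
All 8 rows match — the expression computes H exactly.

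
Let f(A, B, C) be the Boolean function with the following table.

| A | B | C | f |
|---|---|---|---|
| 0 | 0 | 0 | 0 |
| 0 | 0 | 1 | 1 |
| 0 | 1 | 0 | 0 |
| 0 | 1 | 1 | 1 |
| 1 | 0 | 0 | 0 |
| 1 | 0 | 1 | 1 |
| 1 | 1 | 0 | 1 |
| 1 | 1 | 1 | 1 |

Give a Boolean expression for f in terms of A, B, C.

f(A, B, C) = NOT ((((NOT A AND NOT B) AND NOT C) OR ((NOT A AND B) AND NOT C)) OR ((A AND NOT B) AND NOT C))

f is 0 on only 3 rows — (0,0,0), (0,1,0), (1,0,0). Writing each as a minterm (¬A·¬B·¬C, ¬A·B·¬C, A·¬B·¬C) and OR-ing them characterizes exactly where f=0, so f is the negation of that disjunction.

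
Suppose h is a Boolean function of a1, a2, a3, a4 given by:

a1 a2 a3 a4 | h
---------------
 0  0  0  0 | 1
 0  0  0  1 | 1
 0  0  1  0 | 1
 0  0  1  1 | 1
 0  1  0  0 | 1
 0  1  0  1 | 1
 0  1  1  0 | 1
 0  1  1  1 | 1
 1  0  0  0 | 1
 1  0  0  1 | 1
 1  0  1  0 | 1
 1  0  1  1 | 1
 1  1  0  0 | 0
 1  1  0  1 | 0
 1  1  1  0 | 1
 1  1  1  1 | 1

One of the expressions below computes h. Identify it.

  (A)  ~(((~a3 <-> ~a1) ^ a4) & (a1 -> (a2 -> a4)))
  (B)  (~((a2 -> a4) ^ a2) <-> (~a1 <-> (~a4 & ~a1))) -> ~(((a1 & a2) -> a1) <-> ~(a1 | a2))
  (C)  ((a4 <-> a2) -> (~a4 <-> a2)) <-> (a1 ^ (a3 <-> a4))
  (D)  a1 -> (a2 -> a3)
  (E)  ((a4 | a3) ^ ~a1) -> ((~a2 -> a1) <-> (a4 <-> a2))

(A) fails at (0,0,0,0): the formula yields 0, h is 1.
(B) fails at (0,0,0,1): the formula yields 0, h is 1.
(C) fails at (0,0,0,0): the formula yields 0, h is 1.
(E) fails at (0,0,0,0): the formula yields 0, h is 1.
Only (D) survives; checking it on all 16 rows confirms it matches h.

D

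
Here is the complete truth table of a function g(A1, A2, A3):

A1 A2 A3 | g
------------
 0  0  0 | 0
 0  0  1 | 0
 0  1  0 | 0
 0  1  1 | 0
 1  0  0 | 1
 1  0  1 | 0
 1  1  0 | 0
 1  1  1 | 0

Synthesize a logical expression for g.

g is 1 on exactly one input, (1,0,0), whose minterm is A1·¬A2·¬A3. So g is just that conjunction.

g(A1, A2, A3) = (A1 & ~A2) & ~A3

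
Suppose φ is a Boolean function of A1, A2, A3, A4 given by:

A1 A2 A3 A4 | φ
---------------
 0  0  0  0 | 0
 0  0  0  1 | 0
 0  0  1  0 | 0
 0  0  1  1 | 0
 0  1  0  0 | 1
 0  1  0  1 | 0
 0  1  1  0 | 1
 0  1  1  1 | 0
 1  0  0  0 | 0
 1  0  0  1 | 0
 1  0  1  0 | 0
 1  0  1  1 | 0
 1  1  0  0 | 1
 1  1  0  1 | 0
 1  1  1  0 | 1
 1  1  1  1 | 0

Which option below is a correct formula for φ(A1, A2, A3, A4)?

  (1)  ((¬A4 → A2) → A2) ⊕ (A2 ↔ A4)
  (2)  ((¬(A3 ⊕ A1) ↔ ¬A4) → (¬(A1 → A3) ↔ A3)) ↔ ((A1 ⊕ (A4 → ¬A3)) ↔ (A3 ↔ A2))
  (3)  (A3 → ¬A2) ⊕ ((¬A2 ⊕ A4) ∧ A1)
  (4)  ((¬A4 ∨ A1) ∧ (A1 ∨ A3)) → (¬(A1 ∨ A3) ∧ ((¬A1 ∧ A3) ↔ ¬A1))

(2) fails at (0,0,0,0): the formula yields 1, φ is 0.
(3) fails at (0,0,0,0): the formula yields 1, φ is 0.
(4) fails at (0,0,0,0): the formula yields 1, φ is 0.
Only (1) survives; checking it on all 16 rows confirms it matches φ.

1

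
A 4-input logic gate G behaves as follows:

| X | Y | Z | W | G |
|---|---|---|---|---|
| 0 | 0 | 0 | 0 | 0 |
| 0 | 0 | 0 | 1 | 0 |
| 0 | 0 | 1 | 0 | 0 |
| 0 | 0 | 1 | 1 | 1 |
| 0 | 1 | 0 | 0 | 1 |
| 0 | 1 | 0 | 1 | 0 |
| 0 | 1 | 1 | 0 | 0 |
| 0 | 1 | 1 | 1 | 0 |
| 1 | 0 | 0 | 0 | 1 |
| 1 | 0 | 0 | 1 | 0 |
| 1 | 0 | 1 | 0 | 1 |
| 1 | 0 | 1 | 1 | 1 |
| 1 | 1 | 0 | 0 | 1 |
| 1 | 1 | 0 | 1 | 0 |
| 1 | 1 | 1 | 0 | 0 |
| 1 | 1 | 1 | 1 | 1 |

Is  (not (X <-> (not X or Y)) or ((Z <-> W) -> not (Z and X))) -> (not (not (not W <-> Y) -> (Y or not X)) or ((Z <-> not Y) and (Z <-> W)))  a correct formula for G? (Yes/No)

Evaluate (not (X <-> (not X or Y)) or ((Z <-> W) -> not (Z and X))) -> (not (not (not W <-> Y) -> (Y or not X)) or ((Z <-> not Y) and (Z <-> W))) on each row and compare to G:
  X=0, Y=0, Z=0, W=0: formula gives 0, G = 0 ✓
  X=0, Y=0, Z=0, W=1: formula gives 0, G = 0 ✓
  X=0, Y=0, Z=1, W=0: formula gives 0, G = 0 ✓
  X=0, Y=0, Z=1, W=1: formula gives 1, G = 1 ✓
  …and likewise for the remaining 12 rows.
No disagreement on any input; they are logically equivalent.

Yes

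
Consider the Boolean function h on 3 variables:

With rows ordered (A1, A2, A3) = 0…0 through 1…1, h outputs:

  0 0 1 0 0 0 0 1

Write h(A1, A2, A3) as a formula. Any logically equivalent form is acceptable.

h=1 on 2 inputs: (0,1,0), (1,1,1). Reading each as a conjunction of literals (¬A1·A2·¬A3, A1·A2·A3) and taking the OR gives the canonical DNF.

h(A1, A2, A3) = ((¬A1 ∧ A2) ∧ ¬A3) ∨ ((A1 ∧ A2) ∧ A3)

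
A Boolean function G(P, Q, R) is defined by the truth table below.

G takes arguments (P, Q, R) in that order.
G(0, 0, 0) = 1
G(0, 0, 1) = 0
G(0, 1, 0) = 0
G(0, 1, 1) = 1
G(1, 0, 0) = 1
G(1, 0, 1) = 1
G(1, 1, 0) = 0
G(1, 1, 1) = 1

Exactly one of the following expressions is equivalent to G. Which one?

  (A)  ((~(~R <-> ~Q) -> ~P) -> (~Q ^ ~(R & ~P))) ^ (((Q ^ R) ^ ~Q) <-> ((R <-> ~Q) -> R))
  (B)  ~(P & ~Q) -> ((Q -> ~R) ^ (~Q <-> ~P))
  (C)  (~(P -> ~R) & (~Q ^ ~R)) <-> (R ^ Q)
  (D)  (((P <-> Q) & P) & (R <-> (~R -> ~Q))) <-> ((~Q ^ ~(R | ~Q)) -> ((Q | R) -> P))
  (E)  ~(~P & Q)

C

(A) disagrees with G on (0,0,1) (formula → 1, table → 0); rule it out.
(B) disagrees with G on (0,0,0) (formula → 0, table → 1); rule it out.
(D) disagrees with G on (0,0,0) (formula → 0, table → 1); rule it out.
(E) disagrees with G on (0,0,1) (formula → 1, table → 0); rule it out.
(C) is the remaining candidate, and it agrees with G on all 8 inputs.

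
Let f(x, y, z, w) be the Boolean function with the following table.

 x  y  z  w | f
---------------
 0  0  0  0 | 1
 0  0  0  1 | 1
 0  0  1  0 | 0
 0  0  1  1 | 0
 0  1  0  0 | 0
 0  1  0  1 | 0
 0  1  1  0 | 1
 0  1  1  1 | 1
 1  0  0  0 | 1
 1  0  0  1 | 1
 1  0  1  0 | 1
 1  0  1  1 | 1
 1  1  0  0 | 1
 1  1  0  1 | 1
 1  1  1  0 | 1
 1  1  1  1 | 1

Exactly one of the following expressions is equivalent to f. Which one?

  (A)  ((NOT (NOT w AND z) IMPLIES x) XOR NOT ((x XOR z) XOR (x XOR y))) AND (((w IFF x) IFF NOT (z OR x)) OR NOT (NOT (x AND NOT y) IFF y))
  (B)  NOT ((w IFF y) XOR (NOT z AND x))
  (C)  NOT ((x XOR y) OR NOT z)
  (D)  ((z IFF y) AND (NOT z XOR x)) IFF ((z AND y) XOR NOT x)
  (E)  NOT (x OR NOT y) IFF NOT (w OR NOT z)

D

(A): at (0,0,1,0) it gives 1, but f = 0 — eliminated.
(B): at (0,0,0,0) it gives 0, but f = 1 — eliminated.
(C): at (0,0,0,0) it gives 0, but f = 1 — eliminated.
(E): at (0,0,1,1) it gives 1, but f = 0 — eliminated.
(D) is the remaining candidate, and it agrees with f on all 16 inputs.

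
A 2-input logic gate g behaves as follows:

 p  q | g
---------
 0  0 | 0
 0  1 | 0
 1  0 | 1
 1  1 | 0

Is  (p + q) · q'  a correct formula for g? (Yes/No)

Yes

Evaluate (p + q) · q' on each row and compare to g:
  p=0, q=0: formula gives 0, g = 0 ✓
  p=0, q=1: formula gives 0, g = 0 ✓
  p=1, q=0: formula gives 1, g = 1 ✓
  p=1, q=1: formula gives 0, g = 0 ✓
All 4 rows match — the expression computes g exactly.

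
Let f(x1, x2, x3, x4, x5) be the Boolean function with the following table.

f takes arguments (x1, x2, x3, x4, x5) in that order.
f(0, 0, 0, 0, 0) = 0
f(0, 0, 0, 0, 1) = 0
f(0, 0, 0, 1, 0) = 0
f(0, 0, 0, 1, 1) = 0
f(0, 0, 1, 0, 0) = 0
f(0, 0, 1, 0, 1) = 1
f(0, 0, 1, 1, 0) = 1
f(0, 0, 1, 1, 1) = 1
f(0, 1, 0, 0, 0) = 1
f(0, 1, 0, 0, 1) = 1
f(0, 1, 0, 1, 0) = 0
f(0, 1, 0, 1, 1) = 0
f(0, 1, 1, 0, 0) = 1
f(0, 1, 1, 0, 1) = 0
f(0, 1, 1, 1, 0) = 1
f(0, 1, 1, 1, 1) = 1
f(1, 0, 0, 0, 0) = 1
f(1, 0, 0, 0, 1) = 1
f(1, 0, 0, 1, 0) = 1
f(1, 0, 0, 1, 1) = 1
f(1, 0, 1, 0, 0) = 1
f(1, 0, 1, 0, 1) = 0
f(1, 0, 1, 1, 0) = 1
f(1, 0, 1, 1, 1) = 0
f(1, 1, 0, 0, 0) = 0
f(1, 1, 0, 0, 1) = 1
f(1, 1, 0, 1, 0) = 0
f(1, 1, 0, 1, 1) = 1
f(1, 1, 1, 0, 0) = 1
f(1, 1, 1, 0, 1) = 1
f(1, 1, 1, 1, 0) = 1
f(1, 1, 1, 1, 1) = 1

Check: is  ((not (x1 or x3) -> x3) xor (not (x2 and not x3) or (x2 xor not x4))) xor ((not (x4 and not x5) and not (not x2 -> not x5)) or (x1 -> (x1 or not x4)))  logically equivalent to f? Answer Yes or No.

Test each input against both f and the formula:
  x1=0, x2=0, x3=0, x4=0, x5=0: formula gives 0, f = 0 ✓
  x1=0, x2=0, x3=0, x4=0, x5=1: formula gives 0, f = 0 ✓
  x1=0, x2=0, x3=0, x4=1, x5=0: formula gives 0, f = 0 ✓
  x1=0, x2=0, x3=0, x4=1, x5=1: formula gives 0, f = 0 ✓
  x1=0, x2=0, x3=1, x4=0, x5=0: formula gives 1, but f = 0 ✗
Since they disagree at (0,0,1,0,0), the expression is not a correct formula for f.

No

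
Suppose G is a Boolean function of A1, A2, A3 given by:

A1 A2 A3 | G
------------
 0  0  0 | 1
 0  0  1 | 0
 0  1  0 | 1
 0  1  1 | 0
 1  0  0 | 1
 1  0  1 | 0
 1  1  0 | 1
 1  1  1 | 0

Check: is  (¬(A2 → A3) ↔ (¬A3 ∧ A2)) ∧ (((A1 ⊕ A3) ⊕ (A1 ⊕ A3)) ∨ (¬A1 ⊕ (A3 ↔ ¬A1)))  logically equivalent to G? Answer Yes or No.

Yes

Test each input against both G and the formula:
  A1=0, A2=0, A3=0: formula gives 1, G = 1 ✓
  A1=0, A2=0, A3=1: formula gives 0, G = 0 ✓
  A1=0, A2=1, A3=0: formula gives 1, G = 1 ✓
  A1=0, A2=1, A3=1: formula gives 0, G = 0 ✓
  A1=1, A2=0, A3=0: formula gives 1, G = 1 ✓
  … (the remaining 3 rows also agree.)
All 8 rows match — the expression computes G exactly.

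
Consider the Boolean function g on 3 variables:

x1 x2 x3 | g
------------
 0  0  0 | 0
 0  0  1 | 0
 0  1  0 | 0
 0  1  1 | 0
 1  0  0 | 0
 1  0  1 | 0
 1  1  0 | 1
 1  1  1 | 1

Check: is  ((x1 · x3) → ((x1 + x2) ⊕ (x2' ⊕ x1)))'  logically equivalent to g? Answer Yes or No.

Evaluate ((x1 · x3) → ((x1 + x2) ⊕ (x2' ⊕ x1)))' on each row and compare to g:
  x1=0, x2=0, x3=0: formula gives 0, g = 0 ✓
  x1=0, x2=0, x3=1: formula gives 0, g = 0 ✓
  x1=0, x2=1, x3=0: formula gives 0, g = 0 ✓
  x1=0, x2=1, x3=1: formula gives 0, g = 0 ✓
  x1=1, x2=0, x3=0: formula gives 0, g = 0 ✓
  …
  x1=1, x2=1, x3=0: formula gives 0, but g = 1 ✗
A single disagreement suffices: at (1,1,0) they differ, so the formula does not compute g.

No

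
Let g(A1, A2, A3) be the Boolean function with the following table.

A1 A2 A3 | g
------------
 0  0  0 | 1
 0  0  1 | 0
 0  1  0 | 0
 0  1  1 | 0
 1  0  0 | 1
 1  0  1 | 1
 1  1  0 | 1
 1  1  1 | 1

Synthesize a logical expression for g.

The 0-rows are (0,0,1), (0,1,0), (0,1,1). Take each as a conjunction (¬A1·¬A2·A3, ¬A1·A2·¬A3, ¬A1·A2·A3), form their disjunction, and complement — that gives a formula that is 1 everywhere g is.

g(A1, A2, A3) = ((((A1' · A2') · A3) + ((A1' · A2) · A3')) + ((A1' · A2) · A3))'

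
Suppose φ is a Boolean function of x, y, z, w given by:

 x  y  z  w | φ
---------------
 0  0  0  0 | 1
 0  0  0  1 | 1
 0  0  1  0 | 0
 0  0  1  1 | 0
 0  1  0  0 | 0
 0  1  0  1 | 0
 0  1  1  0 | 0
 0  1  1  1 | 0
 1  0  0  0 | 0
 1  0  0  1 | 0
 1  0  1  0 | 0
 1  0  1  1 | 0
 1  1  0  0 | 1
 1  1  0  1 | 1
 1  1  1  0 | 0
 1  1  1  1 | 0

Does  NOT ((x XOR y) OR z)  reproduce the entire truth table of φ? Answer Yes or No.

Yes

Evaluate NOT ((x XOR y) OR z) on each row and compare to φ:
  x=0, y=0, z=0, w=0: formula gives 1, φ = 1 ✓
  x=0, y=0, z=0, w=1: formula gives 1, φ = 1 ✓
  x=0, y=0, z=1, w=0: formula gives 0, φ = 0 ✓
  x=0, y=0, z=1, w=1: formula gives 0, φ = 0 ✓
  … (the remaining 12 rows also agree.)
No disagreement on any input; they are logically equivalent.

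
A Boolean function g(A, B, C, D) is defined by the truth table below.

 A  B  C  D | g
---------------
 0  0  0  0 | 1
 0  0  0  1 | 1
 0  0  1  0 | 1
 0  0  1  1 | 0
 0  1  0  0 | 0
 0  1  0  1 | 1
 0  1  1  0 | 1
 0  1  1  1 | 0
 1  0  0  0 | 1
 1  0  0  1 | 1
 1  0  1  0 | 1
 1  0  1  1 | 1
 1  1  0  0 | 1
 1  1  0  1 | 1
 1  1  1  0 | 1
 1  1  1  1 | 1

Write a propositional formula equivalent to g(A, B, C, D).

g(A, B, C, D) = not (((((not A and not B) and C) and D) or (((not A and B) and not C) and not D)) or (((not A and B) and C) and D))

g is 0 on only 3 rows — (0,0,1,1), (0,1,0,0), (0,1,1,1). Writing each as a minterm (¬A·¬B·C·D, ¬A·B·¬C·¬D, ¬A·B·C·D) and OR-ing them characterizes exactly where g=0, so g is the negation of that disjunction.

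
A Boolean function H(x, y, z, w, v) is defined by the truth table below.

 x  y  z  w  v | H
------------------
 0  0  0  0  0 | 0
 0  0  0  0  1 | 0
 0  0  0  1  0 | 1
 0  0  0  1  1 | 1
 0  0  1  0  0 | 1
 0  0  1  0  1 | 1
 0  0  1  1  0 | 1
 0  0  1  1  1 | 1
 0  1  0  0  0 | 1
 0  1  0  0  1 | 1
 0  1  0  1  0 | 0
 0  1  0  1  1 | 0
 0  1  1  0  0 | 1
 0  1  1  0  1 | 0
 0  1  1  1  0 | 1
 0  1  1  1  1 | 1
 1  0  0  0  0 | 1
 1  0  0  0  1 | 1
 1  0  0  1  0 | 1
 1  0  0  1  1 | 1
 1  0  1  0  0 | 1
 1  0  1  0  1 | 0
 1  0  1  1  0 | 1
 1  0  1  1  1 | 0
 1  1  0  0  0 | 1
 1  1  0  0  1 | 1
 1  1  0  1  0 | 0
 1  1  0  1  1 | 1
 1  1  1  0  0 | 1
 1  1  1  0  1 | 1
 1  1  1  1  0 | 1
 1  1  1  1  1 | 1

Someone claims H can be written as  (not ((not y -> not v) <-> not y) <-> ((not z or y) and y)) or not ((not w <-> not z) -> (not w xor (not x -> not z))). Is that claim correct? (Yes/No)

Evaluate (not ((not y -> not v) <-> not y) <-> ((not z or y) and y)) or not ((not w <-> not z) -> (not w xor (not x -> not z))) on each row and compare to H:
  x=0, y=0, z=0, w=0, v=0: formula gives 1, but H = 0 ✗
Row (0,0,0,0,0) is a counterexample, so the formula is not equivalent to H.

No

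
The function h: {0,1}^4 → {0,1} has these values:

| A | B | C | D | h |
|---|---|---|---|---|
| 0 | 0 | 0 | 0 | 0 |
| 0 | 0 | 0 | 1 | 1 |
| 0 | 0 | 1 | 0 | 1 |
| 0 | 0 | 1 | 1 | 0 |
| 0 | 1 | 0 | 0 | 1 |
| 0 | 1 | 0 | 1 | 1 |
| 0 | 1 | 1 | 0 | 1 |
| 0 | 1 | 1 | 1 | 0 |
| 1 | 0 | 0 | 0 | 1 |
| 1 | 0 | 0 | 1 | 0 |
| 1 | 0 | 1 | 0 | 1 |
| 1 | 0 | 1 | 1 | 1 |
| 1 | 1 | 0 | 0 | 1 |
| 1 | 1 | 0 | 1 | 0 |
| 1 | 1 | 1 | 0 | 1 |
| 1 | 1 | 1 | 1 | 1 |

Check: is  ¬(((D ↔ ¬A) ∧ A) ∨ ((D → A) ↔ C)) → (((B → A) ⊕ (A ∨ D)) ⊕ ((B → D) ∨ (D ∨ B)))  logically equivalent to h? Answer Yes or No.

Evaluate ¬(((D ↔ ¬A) ∧ A) ∨ ((D → A) ↔ C)) → (((B → A) ⊕ (A ∨ D)) ⊕ ((B → D) ∨ (D ∨ B))) on each row and compare to h:
  A=0, B=0, C=0, D=0: formula gives 0, h = 0 ✓
  A=0, B=0, C=0, D=1: formula gives 1, h = 1 ✓
  A=0, B=0, C=1, D=0: formula gives 1, h = 1 ✓
  A=0, B=0, C=1, D=1: formula gives 1, but h = 0 ✗
Since they disagree at (0,0,1,1), the expression is not a correct formula for h.

No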